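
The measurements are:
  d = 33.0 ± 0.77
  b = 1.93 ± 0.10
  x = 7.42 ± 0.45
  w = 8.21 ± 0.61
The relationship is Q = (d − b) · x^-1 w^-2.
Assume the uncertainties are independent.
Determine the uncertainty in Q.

0.0101

Let u = d − b = 31.1. δu = √(δd² + δb²) = √(0.593 + 0.0100) = 0.776, so δu/u = 0.0250.
Q is then a monomial in u, x, w:
δQ/Q = √((δu/u)² + (-1·δx/x)² + (-2·δw/w)²) = √(0.000625 + 0.00368 + 0.0221) = 0.162
Q = 0.0621, so δQ = 0.162 × 0.0621 = 0.0101.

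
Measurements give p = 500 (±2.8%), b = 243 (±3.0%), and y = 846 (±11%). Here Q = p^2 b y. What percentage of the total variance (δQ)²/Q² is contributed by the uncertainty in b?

5.58%

(δQ/Q)² = (2·δp/p)² + (1·δb/b)² + (1·δy/y)²
  p term: (2×0.0280)² = 0.00314
  b term: (1×0.0300)² = 0.000900
  y term: (1×0.110)² = 0.0121
Total = 0.0161. Share from b = 0.000900/0.0161 = 0.0558.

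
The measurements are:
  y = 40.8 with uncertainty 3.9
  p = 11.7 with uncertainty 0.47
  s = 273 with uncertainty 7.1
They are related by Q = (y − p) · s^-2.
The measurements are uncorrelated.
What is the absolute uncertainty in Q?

Let u = y − p = 29.1. δu = √(δy² + δp²) = √(15.2 + 0.221) = 3.93, so δu/u = 0.135.
Q is then a monomial in u, s:
δQ/Q = √((δu/u)² + (-2·δs/s)²) = √(0.0182 + 0.00271) = 0.145
Q = 0.000390, so δQ = 0.145 × 0.000390 = 5.65e-05.

5.65e-05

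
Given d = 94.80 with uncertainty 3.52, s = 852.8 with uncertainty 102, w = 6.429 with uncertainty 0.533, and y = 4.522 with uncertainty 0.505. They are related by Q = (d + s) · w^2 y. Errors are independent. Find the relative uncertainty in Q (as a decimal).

Let u = d + s = 947.6. δu = √(δd² + δs²) = √(12.4 + 10400) = 102, so δu/u = 0.108.
Q is then a monomial in u, w, y:
δQ/Q = √((δu/u)² + (2·δw/w)² + (1·δy/y)²) = √(0.0116 + 0.0275 + 0.0125) = 0.227

0.227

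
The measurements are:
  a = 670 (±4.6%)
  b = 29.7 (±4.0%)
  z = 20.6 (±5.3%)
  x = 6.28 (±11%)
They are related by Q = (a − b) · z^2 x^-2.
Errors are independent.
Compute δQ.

Let u = a − b = 640. δu = √(δa² + δb²) = √(950 + 1.41) = 30.8, so δu/u = 0.0482.
Q is then a monomial in u, z, x:
δQ/Q = √((δu/u)² + (2·δz/z)² + (-2·δx/x)²) = √(0.00232 + 0.0112 + 0.0484) = 0.249
Q = 6890, so δQ = 0.249 × 6890 = 1710.

1710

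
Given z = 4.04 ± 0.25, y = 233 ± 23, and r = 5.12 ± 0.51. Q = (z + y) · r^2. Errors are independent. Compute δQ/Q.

0.222

Let u = z + y = 237. δu = √(δz² + δy²) = √(0.0625 + 529) = 23.0, so δu/u = 0.0970.
Q is then a monomial in u, r:
δQ/Q = √((δu/u)² + (2·δr/r)²) = √(0.00942 + 0.0397) = 0.222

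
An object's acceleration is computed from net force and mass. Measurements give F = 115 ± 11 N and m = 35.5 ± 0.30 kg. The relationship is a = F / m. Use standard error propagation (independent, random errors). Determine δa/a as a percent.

9.60%

For a monomial a ∝ F, m^-1, fractional errors add in quadrature:
  (1·δF/F)² = (1×0.0957)² = 0.00915;  (-1·δm/m)² = (-1×0.00845)² = 7.14e-05
δa/a = √(0.00922) = 0.0960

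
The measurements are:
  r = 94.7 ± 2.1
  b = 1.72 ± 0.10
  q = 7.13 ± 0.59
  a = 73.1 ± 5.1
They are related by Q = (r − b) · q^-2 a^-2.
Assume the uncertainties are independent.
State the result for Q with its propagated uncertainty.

Let u = r − b = 93.0. δu = √(δr² + δb²) = √(4.41 + 0.0100) = 2.10, so δu/u = 0.0226.
Q is then a monomial in u, q, a:
δQ/Q = √((δu/u)² + (-2·δq/q)² + (-2·δa/a)²) = √(0.000511 + 0.0274 + 0.0195) = 0.218
Q = 0.000342, so δQ = 0.218 × 0.000342 = 7.45e-05.

(3.42 ± 0.745) × 10^-4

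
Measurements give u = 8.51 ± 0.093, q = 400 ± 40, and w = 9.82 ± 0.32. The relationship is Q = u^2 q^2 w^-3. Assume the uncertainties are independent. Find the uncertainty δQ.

2740

Each factor contributes (exponent × relative error)² to (δQ/Q)²:
  (2·δu/u)² = (2×0.0109)² = 0.000478;  (2·δq/q)² = (2×0.100)² = 0.0400;  (-3·δw/w)² = (-3×0.0326)² = 0.00956
δQ/Q = √(0.0500) = 0.224
Q = 12200, so δQ = 0.224 × 12200 = 2740.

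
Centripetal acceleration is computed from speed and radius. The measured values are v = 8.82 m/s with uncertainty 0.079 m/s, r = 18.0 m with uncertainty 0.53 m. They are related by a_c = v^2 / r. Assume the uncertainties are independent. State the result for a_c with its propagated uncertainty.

4.32 ± 0.149 m/s^2

Relative error in a monomial: (δa_c/a_c)² = Σ (nᵢ · δxᵢ/xᵢ)².
  (2·δv/v)² = (2×0.00896)² = 0.000321;  (-1·δr/r)² = (-1×0.0294)² = 0.000867
δa_c/a_c = √(0.00119) = 0.0345
a_c = 4.32 m/s^2, so δa_c = 0.0345 × 4.32 = 0.149 m/s^2.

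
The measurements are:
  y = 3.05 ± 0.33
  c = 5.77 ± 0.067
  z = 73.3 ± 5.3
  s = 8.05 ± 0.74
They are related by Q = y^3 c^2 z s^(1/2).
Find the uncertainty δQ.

For a monomial Q ∝ y^3, c^2, z, s^(1/2), fractional errors add in quadrature:
  (3·δy/y)² = (3×0.108)² = 0.105;  (2·δc/c)² = (2×0.0116)² = 0.000539;  (1·δz/z)² = (1×0.0723)² = 0.00523;  (½·δs/s)² = (0.5×0.0919)² = 0.00211
δQ/Q = √(0.113) = 0.337
Q = 1.96e+05, so δQ = 0.337 × 1.96e+05 = 66100.

66100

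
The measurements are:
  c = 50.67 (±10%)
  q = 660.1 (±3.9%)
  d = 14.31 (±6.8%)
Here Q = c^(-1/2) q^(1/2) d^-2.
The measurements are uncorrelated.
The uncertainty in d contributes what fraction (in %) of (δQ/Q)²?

(δQ/Q)² = (−½·δc/c)² + (½·δq/q)² + (-2·δd/d)²
  c term: (-0.5×0.100)² = 0.00250
  q term: (0.5×0.0390)² = 0.000380
  d term: (-2×0.0680)² = 0.0185
Total = 0.0214. Share from d = 0.0185/0.0214 = 0.865.

86.5%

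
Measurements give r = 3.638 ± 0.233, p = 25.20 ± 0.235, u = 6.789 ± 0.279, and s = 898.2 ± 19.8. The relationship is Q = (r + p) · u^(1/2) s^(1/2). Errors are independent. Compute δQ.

58.5

Let w = r + p = 28.84. δw = √(δr² + δp²) = √(0.0543 + 0.0552) = 0.331, so δw/w = 0.0115.
Q is then a monomial in w, u, s:
δQ/Q = √((δw/w)² + (½·δu/u)² + (½·δs/s)²) = √(0.000132 + 0.000422 + 0.000121) = 0.0260
Q = 2252, so δQ = 0.0260 × 2252 = 58.5.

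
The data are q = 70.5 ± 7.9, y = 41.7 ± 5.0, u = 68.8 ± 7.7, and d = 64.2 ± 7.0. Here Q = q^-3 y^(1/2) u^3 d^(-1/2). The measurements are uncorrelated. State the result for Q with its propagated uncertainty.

Products/powers → add relative errors in quadrature, weighted by exponent:
  (-3·δq/q)² = (-3×0.112)² = 0.113;  (½·δy/y)² = (0.5×0.120)² = 0.00359;  (3·δu/u)² = (3×0.112)² = 0.113;  (−½·δd/d)² = (-0.5×0.109)² = 0.00297
δQ/Q = √(0.232) = 0.482
Q = 0.749, so δQ = 0.482 × 0.749 = 0.361.

0.749 ± 0.361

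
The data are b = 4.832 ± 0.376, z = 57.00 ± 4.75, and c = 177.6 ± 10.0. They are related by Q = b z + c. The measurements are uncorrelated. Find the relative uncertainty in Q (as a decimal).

Let p = b·z = 275.4. δp/p = √((1·δb/b)² + (1·δz/z)²) = √(0.00606 + 0.00694) = 0.114, so δp = 31.4.
Q = p + c: δQ = √(δp² + δc²) = √(986 + 100) = 33.0
Q = 453.0, so δQ/Q = 33.0/453.0 = 0.0727.

0.0727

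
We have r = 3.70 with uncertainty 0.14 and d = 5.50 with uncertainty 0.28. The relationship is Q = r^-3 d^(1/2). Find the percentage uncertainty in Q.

11.6%

Products/powers → add relative errors in quadrature, weighted by exponent:
  (-3·δr/r)² = (-3×0.0378)² = 0.0129;  (½·δd/d)² = (0.5×0.0509)² = 0.000648
δQ/Q = √(0.0135) = 0.116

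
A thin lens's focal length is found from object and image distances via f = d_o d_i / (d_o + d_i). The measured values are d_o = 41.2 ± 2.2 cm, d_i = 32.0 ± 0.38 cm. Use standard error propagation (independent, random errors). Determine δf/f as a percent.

2.43%

∂f/∂d_o = (d_i/(d_o+d_i))² = 0.191;  ∂f/∂d_i = (d_o/(d_o+d_i))² = 0.317
δf = √((∂f/∂d_o · δd_o)² + (∂f/∂d_i · δd_i)²) = √(0.177 + 0.0145) = 0.437 cm
f = 18.0 cm, so δf/f = 0.437/18.0 = 0.0243.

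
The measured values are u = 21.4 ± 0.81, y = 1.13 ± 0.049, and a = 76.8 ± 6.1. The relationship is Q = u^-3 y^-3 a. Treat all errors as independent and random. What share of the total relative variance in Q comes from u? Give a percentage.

(δQ/Q)² = (-3·δu/u)² + (-3·δy/y)² + (1·δa/a)²
  u term: (-3×0.0379)² = 0.0129
  y term: (-3×0.0434)² = 0.0169
  a term: (1×0.0794)² = 0.00631
Total = 0.0361. Share from u = 0.0129/0.0361 = 0.357.

35.7%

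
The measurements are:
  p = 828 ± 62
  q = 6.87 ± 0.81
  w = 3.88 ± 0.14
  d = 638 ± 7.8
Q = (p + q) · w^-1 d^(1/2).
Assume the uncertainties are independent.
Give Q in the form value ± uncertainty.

Let u = p + q = 835. δu = √(δp² + δq²) = √(3840 + 0.656) = 62.0, so δu/u = 0.0743.
Q is then a monomial in u, w, d:
δQ/Q = √((δu/u)² + (-1·δw/w)² + (½·δd/d)²) = √(0.00552 + 0.00130 + 3.74e-05) = 0.0828
Q = 5430, so δQ = 0.0828 × 5430 = 450.

5430 ± 450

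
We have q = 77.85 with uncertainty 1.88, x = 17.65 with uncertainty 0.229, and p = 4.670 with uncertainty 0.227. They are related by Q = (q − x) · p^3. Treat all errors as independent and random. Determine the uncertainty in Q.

915

Let u = q − x = 60.20. δu = √(δq² + δx²) = √(3.53 + 0.0524) = 1.89, so δu/u = 0.0315.
Q is then a monomial in u, p:
δQ/Q = √((δu/u)² + (3·δp/p)²) = √(0.000990 + 0.0213) = 0.149
Q = 6131, so δQ = 0.149 × 6131 = 915.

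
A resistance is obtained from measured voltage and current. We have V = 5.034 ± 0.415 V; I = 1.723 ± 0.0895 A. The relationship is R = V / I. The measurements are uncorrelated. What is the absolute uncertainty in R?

R is a product of powers, so relative uncertainties combine in quadrature:
  (1·δV/V)² = (1×0.0824)² = 0.00680;  (-1·δI/I)² = (-1×0.0519)² = 0.00270
δR/R = √(0.00949) = 0.0974
R = 2.922 Ω, so δR = 0.0974 × 2.922 = 0.285 Ω.

0.285 Ω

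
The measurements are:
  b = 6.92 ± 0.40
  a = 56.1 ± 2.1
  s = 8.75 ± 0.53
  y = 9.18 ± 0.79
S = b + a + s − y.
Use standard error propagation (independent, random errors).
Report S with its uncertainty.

For a sum/difference, combine absolute errors in quadrature:
  (δb)² = 0.160;  (δa)² = 4.41;  (δs)² = 0.281;  (δy)² = 0.624
δS = √(5.48) = 2.34
S = 62.6.

62.6 ± 2.34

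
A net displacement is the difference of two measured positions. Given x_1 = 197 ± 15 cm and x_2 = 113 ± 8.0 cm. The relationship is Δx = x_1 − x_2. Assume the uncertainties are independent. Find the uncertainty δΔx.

17.0 cm

Absolute uncertainties add in quadrature for a linear combination:
  (δx_1)² = 225;  (δx_2)² = 64.0
δΔx = √(289) = 17.0 cm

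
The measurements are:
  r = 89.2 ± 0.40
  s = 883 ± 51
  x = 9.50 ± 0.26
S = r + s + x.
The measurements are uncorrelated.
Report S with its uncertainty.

982 ± 51.0

Absolute uncertainties add in quadrature for a linear combination:
  (δr)² = 0.160;  (δs)² = 2600;  (δx)² = 0.0676
δS = √(2600) = 51.0
S = 982.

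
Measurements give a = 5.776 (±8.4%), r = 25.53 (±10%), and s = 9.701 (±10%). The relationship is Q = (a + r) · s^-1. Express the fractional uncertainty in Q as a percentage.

Let u = a + r = 31.31. δu = √(δa² + δr²) = √(0.235 + 6.52) = 2.60, so δu/u = 0.0830.
Q is then a monomial in u, s:
δQ/Q = √((δu/u)² + (-1·δs/s)²) = √(0.00689 + 0.0100) = 0.130

13.0%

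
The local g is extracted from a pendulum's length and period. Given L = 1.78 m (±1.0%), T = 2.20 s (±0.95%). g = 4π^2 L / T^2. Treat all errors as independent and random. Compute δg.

Products/powers → add relative errors in quadrature, weighted by exponent:
  (1·δL/L)² = (1×0.0100)² = 0.000100;  (-2·δT/T)² = (-2×0.00950)² = 0.000361
δg/g = √(0.000461) = 0.0215
g = 14.5 m/s^2, so δg = 0.0215 × 14.5 = 0.312 m/s^2.

0.312 m/s^2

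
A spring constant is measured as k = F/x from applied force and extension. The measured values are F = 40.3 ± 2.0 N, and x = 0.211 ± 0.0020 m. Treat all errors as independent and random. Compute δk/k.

0.0505

Each factor contributes (exponent × relative error)² to (δk/k)²:
  (1·δF/F)² = (1×0.0496)² = 0.00246;  (-1·δx/x)² = (-1×0.00948)² = 8.98e-05
δk/k = √(0.00255) = 0.0505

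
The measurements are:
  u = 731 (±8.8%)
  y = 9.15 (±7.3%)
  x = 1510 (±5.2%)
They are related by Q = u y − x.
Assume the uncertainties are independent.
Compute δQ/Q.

0.148

Let p = u·y = 6690. δp/p = √((1·δu/u)² + (1·δy/y)²) = √(0.00774 + 0.00533) = 0.114, so δp = 765.
Q = p − x: δQ = √(δp² + δx²) = √(5.85e+05 + 6170) = 769
Q = 5180, so δQ/Q = 769/5180 = 0.148.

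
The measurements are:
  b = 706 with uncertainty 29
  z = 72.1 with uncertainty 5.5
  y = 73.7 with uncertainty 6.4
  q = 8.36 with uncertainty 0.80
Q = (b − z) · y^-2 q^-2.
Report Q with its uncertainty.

Let u = b − z = 634. δu = √(δb² + δz²) = √(841 + 30.2) = 29.5, so δu/u = 0.0466.
Q is then a monomial in u, y, q:
δQ/Q = √((δu/u)² + (-2·δy/y)² + (-2·δq/q)²) = √(0.00217 + 0.0302 + 0.0366) = 0.263
Q = 0.00167, so δQ = 0.263 × 0.00167 = 0.000439.

0.00167 ± 0.000439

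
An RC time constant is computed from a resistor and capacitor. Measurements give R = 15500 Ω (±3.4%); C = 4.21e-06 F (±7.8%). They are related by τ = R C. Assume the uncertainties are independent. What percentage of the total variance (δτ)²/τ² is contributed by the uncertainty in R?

16.0%

(δτ/τ)² = (1·δR/R)² + (1·δC/C)²
  R term: (1×0.0340)² = 0.00116
  C term: (1×0.0780)² = 0.00608
Total = 0.00724. Share from R = 0.00116/0.00724 = 0.160.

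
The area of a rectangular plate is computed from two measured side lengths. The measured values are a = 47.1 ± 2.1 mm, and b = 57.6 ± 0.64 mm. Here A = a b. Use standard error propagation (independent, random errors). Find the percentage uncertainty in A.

4.59%

For a monomial A ∝ a, b, fractional errors add in quadrature:
  (1·δa/a)² = (1×0.0446)² = 0.00199;  (1·δb/b)² = (1×0.0111)² = 0.000123
δA/A = √(0.00211) = 0.0459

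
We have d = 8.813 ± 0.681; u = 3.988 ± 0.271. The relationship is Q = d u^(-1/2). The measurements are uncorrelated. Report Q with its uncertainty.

Products/powers → add relative errors in quadrature, weighted by exponent:
  (1·δd/d)² = (1×0.0773)² = 0.00597;  (−½·δu/u)² = (-0.5×0.0680)² = 0.00115
δQ/Q = √(0.00713) = 0.0844
Q = 4.413, so δQ = 0.0844 × 4.413 = 0.373.

4.413 ± 0.373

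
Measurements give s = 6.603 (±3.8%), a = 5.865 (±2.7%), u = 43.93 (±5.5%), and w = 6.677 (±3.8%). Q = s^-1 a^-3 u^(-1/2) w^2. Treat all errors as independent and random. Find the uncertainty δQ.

0.000609

For a monomial Q ∝ s^-1, a^-3, u^(-1/2), w^2, fractional errors add in quadrature:
  (-1·δs/s)² = (-1×0.0380)² = 0.00144;  (-3·δa/a)² = (-3×0.0270)² = 0.00656;  (−½·δu/u)² = (-0.5×0.0550)² = 0.000756;  (2·δw/w)² = (2×0.0380)² = 0.00578
δQ/Q = √(0.0145) = 0.121
Q = 0.005049, so δQ = 0.121 × 0.005049 = 0.000609.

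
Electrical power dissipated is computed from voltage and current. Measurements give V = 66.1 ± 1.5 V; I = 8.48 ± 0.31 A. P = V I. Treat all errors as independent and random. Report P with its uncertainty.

P is a product of powers, so relative uncertainties combine in quadrature:
  (1·δV/V)² = (1×0.0227)² = 0.000515;  (1·δI/I)² = (1×0.0366)² = 0.00134
δP/P = √(0.00185) = 0.0430
P = 561 W, so δP = 0.0430 × 561 = 24.1 W.

561 ± 24.1 W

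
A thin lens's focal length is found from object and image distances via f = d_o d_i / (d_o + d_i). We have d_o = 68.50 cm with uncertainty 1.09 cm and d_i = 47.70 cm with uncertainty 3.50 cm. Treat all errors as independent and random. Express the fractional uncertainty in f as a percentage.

∂f/∂d_o = (d_i/(d_o+d_i))² = 0.169;  ∂f/∂d_i = (d_o/(d_o+d_i))² = 0.348
δf = √((∂f/∂d_o · δd_o)² + (∂f/∂d_i · δd_i)²) = √(0.0337 + 1.48) = 1.23 cm
f = 28.12 cm, so δf/f = 1.23/28.12 = 0.0437.

4.37%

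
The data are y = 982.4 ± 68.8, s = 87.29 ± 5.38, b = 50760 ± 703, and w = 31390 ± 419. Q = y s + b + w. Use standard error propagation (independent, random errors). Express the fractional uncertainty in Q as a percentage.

4.79%

Let p = y·s = 85750. δp/p = √((1·δy/y)² + (1·δs/s)²) = √(0.00490 + 0.00380) = 0.0933, so δp = 8000.
Q = p + b + w: δQ = √(δp² + δb² + δw²) = √(6.4e+07 + 4.94e+05 + 1.76e+05) = 8040
Q = 167900, so δQ/Q = 8040/167900 = 0.0479.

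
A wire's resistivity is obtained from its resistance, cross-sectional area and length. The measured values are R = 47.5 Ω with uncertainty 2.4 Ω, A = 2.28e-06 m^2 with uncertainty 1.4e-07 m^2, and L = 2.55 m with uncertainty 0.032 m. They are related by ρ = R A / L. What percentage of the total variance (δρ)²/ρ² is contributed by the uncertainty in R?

(δρ/ρ)² = (1·δR/R)² + (1·δA/A)² + (-1·δL/L)²
  R term: (1×0.0505)² = 0.00255
  A term: (1×0.0614)² = 0.00377
  L term: (-1×0.0125)² = 0.000157
Total = 0.00648. Share from R = 0.00255/0.00648 = 0.394.

39.4%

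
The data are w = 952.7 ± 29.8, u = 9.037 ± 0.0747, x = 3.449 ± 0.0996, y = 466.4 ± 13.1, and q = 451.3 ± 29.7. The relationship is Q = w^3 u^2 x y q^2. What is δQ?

Since Q is a product/quotient, work with relative uncertainties:
  (3·δw/w)² = (3×0.0313)² = 0.00881;  (2·δu/u)² = (2×0.00827)² = 0.000273;  (1·δx/x)² = (1×0.0289)² = 0.000834;  (1·δy/y)² = (1×0.0281)² = 0.000789;  (2·δq/q)² = (2×0.0658)² = 0.0173
δQ/Q = √(0.0280) = 0.167
Q = 2.314e+19, so δQ = 0.167 × 2.314e+19 = 3.87e+18.

3.87e+18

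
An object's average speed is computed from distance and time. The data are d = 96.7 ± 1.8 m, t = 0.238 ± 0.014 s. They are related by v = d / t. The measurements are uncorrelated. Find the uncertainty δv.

25.1 m/s

v is a product of powers, so relative uncertainties combine in quadrature:
  (1·δd/d)² = (1×0.0186)² = 0.000346;  (-1·δt/t)² = (-1×0.0588)² = 0.00346
δv/v = √(0.00381) = 0.0617
v = 406 m/s, so δv = 0.0617 × 406 = 25.1 m/s.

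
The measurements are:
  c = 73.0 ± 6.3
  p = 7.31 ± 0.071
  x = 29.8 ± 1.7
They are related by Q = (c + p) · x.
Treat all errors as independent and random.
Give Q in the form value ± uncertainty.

2390 ± 232

Let u = c + p = 80.3. δu = √(δc² + δp²) = √(39.7 + 0.00504) = 6.30, so δu/u = 0.0785.
Q is then a monomial in u, x:
δQ/Q = √((δu/u)² + (1·δx/x)²) = √(0.00615 + 0.00325) = 0.0970
Q = 2390, so δQ = 0.0970 × 2390 = 232.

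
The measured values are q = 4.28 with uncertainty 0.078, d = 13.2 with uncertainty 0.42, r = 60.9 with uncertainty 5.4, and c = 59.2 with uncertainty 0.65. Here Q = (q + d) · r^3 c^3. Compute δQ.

2.2e+11

Let u = q + d = 17.5. δu = √(δq² + δd²) = √(0.00608 + 0.176) = 0.427, so δu/u = 0.0244.
Q is then a monomial in u, r, c:
δQ/Q = √((δu/u)² + (3·δr/r)² + (3·δc/c)²) = √(0.000597 + 0.0708 + 0.00108) = 0.269
Q = 8.19e+11, so δQ = 0.269 × 8.19e+11 = 2.2e+11.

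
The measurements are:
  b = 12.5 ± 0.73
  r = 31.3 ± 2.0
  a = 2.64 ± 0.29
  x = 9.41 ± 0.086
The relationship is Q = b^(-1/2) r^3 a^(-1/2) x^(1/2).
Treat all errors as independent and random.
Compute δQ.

Q is a product of powers, so relative uncertainties combine in quadrature:
  (−½·δb/b)² = (-0.5×0.0584)² = 0.000853;  (3·δr/r)² = (3×0.0639)² = 0.0367;  (−½·δa/a)² = (-0.5×0.110)² = 0.00302;  (½·δx/x)² = (0.5×0.00914)² = 2.09e-05
δQ/Q = √(0.0406) = 0.202
Q = 16400, so δQ = 0.202 × 16400 = 3300.

3300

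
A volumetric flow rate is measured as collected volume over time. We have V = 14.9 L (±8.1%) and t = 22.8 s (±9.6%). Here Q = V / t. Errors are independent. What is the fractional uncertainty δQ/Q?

Since Q is a product/quotient, work with relative uncertainties:
  (1·δV/V)² = (1×0.0810)² = 0.00656;  (-1·δt/t)² = (-1×0.0960)² = 0.00922
δQ/Q = √(0.0158) = 0.126

0.126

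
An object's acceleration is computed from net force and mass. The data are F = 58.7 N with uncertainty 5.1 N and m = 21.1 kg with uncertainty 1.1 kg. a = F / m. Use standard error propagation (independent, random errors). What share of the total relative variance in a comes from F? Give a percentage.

(δa/a)² = (1·δF/F)² + (-1·δm/m)²
  F term: (1×0.0869)² = 0.00755
  m term: (-1×0.0521)² = 0.00272
Total = 0.0103. Share from F = 0.00755/0.0103 = 0.735.

73.5%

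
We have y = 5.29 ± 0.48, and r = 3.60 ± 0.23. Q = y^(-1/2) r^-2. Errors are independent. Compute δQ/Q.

For a monomial Q ∝ y^(-1/2), r^-2, fractional errors add in quadrature:
  (−½·δy/y)² = (-0.5×0.0907)² = 0.00206;  (-2·δr/r)² = (-2×0.0639)² = 0.0163
δQ/Q = √(0.0184) = 0.136

0.136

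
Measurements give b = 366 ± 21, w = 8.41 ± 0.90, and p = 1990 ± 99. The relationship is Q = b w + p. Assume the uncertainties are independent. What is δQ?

387

Let h = b·w = 3080. δh/h = √((1·δb/b)² + (1·δw/w)²) = √(0.00329 + 0.0115) = 0.121, so δh = 374.
Q = h + p: δQ = √(δh² + δp²) = √(1.4e+05 + 9800) = 387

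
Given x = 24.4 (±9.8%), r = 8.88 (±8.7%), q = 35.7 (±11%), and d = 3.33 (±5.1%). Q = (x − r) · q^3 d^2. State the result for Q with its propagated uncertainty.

(7.83 ± 2.99) × 10^6

Let u = x − r = 15.5. δu = √(δx² + δr²) = √(5.72 + 0.597) = 2.51, so δu/u = 0.162.
Q is then a monomial in u, q, d:
δQ/Q = √((δu/u)² + (3·δq/q)² + (2·δd/d)²) = √(0.0262 + 0.109 + 0.0104) = 0.381
Q = 7.83e+06, so δQ = 0.381 × 7.83e+06 = 2.99e+06.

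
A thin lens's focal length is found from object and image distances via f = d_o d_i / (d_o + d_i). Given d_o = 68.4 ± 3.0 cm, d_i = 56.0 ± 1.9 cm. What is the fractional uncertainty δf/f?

0.0272

∂f/∂d_o = (d_i/(d_o+d_i))² = 0.203;  ∂f/∂d_i = (d_o/(d_o+d_i))² = 0.302
δf = √((∂f/∂d_o · δd_o)² + (∂f/∂d_i · δd_i)²) = √(0.370 + 0.330) = 0.836 cm
f = 30.8 cm, so δf/f = 0.836/30.8 = 0.0272.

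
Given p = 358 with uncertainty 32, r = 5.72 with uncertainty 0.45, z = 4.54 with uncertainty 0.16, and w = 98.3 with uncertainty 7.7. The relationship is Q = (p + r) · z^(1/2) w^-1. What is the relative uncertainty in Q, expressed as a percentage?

11.9%

Let u = p + r = 364. δu = √(δp² + δr²) = √(1020 + 0.203) = 32.0, so δu/u = 0.0880.
Q is then a monomial in u, z, w:
δQ/Q = √((δu/u)² + (½·δz/z)² + (-1·δw/w)²) = √(0.00774 + 0.000311 + 0.00614) = 0.119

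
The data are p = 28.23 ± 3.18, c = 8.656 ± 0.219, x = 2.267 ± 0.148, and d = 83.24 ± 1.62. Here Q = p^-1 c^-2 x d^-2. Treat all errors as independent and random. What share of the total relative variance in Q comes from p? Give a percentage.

60.3%

(δQ/Q)² = (-1·δp/p)² + (-2·δc/c)² + (1·δx/x)² + (-2·δd/d)²
  p term: (-1×0.113)² = 0.0127
  c term: (-2×0.0253)² = 0.00256
  x term: (1×0.0653)² = 0.00426
  d term: (-2×0.0195)² = 0.00152
Total = 0.0210. Share from p = 0.0127/0.0210 = 0.603.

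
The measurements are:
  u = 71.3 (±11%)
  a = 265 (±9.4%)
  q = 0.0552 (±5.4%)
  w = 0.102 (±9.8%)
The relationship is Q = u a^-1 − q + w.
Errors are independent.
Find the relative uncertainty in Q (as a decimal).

Let p = u·a^-1 = 0.269. δp/p = √((1·δu/u)² + (-1·δa/a)²) = √(0.0121 + 0.00884) = 0.145, so δp = 0.0389.
Q = p − q + w: δQ = √(δp² + δq² + δw²) = √(0.00152 + 8.89e-06 + 9.99e-05) = 0.0403
Q = 0.316, so δQ/Q = 0.0403/0.316 = 0.128.

0.128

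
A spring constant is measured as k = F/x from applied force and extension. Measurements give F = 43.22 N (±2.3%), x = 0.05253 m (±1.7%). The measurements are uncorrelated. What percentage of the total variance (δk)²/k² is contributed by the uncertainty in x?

(δk/k)² = (1·δF/F)² + (-1·δx/x)²
  F term: (1×0.0230)² = 0.000529
  x term: (-1×0.0170)² = 0.000289
Total = 0.000818. Share from x = 0.000289/0.000818 = 0.353.

35.3%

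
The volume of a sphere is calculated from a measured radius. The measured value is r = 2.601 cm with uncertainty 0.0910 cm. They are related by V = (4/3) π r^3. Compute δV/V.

0.105

Each factor contributes (exponent × relative error)² to (δV/V)²:
  (3·δr/r)² = (3×0.0350)² = 0.0110
δV/V = √(0.0110) = 0.105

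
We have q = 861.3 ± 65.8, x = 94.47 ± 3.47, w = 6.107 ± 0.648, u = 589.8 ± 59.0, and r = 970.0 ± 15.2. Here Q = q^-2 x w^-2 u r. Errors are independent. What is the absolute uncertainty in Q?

For a monomial Q ∝ q^-2, x, w^-2, u, r, fractional errors add in quadrature:
  (-2·δq/q)² = (-2×0.0764)² = 0.0233;  (1·δx/x)² = (1×0.0367)² = 0.00135;  (-2·δw/w)² = (-2×0.106)² = 0.0450;  (1·δu/u)² = (1×0.100)² = 0.0100;  (1·δr/r)² = (1×0.0157)² = 0.000246
δQ/Q = √(0.0800) = 0.283
Q = 1.953, so δQ = 0.283 × 1.953 = 0.552.

0.552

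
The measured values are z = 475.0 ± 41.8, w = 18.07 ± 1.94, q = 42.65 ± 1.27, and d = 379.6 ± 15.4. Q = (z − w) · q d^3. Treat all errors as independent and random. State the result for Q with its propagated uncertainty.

Let u = z − w = 456.9. δu = √(δz² + δw²) = √(1750 + 3.76) = 41.8, so δu/u = 0.0916.
Q is then a monomial in u, q, d:
δQ/Q = √((δu/u)² + (1·δq/q)² + (3·δd/d)²) = √(0.00839 + 0.000887 + 0.0148) = 0.155
Q = 1.066e+12, so δQ = 0.155 × 1.066e+12 = 1.65e+11.

(1.066 ± 0.165) × 10^12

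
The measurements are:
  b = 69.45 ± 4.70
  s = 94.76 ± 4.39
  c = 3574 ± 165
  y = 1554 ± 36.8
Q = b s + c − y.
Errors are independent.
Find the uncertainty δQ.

Let p = b·s = 6581. δp/p = √((1·δb/b)² + (1·δs/s)²) = √(0.00458 + 0.00215) = 0.0820, so δp = 540.
Q = p + c − y: δQ = √(δp² + δc² + δy²) = √(2.91e+05 + 27200 + 1350) = 566

566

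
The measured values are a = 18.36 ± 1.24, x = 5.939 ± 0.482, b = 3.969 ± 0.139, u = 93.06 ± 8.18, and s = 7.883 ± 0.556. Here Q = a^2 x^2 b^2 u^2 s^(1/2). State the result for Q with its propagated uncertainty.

Since Q is a product/quotient, work with relative uncertainties:
  (2·δa/a)² = (2×0.0675)² = 0.0182;  (2·δx/x)² = (2×0.0812)² = 0.0263;  (2·δb/b)² = (2×0.0350)² = 0.00491;  (2·δu/u)² = (2×0.0879)² = 0.0309;  (½·δs/s)² = (0.5×0.0705)² = 0.00124
δQ/Q = √(0.0816) = 0.286
Q = 4.554e+09, so δQ = 0.286 × 4.554e+09 = 1.3e+09.

(4.554 ± 1.30) × 10^9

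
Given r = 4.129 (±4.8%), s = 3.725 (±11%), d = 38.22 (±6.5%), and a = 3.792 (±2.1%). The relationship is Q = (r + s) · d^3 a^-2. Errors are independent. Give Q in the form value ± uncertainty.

30490 ± 6330

Let u = r + s = 7.854. δu = √(δr² + δs²) = √(0.0393 + 0.168) = 0.455, so δu/u = 0.0580.
Q is then a monomial in u, d, a:
δQ/Q = √((δu/u)² + (3·δd/d)² + (-2·δa/a)²) = √(0.00336 + 0.0380 + 0.00176) = 0.208
Q = 30490, so δQ = 0.208 × 30490 = 6330.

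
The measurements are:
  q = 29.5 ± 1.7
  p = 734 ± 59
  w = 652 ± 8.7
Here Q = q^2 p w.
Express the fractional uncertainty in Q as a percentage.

14.1%

Products/powers → add relative errors in quadrature, weighted by exponent:
  (2·δq/q)² = (2×0.0576)² = 0.0133;  (1·δp/p)² = (1×0.0804)² = 0.00646;  (1·δw/w)² = (1×0.0133)² = 0.000178
δQ/Q = √(0.0199) = 0.141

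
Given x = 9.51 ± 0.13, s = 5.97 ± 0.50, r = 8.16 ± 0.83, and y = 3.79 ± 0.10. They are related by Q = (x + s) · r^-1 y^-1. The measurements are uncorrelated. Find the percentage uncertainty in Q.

Let u = x + s = 15.5. δu = √(δx² + δs²) = √(0.0169 + 0.250) = 0.517, so δu/u = 0.0334.
Q is then a monomial in u, r, y:
δQ/Q = √((δu/u)² + (-1·δr/r)² + (-1·δy/y)²) = √(0.00111 + 0.0103 + 0.000696) = 0.110

11.0%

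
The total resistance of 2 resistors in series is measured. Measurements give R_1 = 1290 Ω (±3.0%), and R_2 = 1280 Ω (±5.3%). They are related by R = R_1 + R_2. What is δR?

78.1 Ω

Sums and differences: (δR)² = Σ (cᵢ δxᵢ)².
  (δR_1)² = 1500;  (δR_2)² = 4600
δR = √(6100) = 78.1 Ω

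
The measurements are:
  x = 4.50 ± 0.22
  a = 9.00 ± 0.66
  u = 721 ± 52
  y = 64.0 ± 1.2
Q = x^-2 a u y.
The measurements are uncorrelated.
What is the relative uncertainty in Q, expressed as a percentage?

Since Q is a product/quotient, work with relative uncertainties:
  (-2·δx/x)² = (-2×0.0489)² = 0.00956;  (1·δa/a)² = (1×0.0733)² = 0.00538;  (1·δu/u)² = (1×0.0721)² = 0.00520;  (1·δy/y)² = (1×0.0187)² = 0.000352
δQ/Q = √(0.0205) = 0.143

14.3%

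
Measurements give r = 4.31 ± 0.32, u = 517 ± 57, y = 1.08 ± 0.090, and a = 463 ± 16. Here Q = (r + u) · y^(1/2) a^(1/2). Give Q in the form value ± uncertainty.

11700 ± 1380

Let w = r + u = 521. δw = √(δr² + δu²) = √(0.102 + 3250) = 57.0, so δw/w = 0.109.
Q is then a monomial in w, y, a:
δQ/Q = √((δw/w)² + (½·δy/y)² + (½·δa/a)²) = √(0.0120 + 0.00174 + 0.000299) = 0.118
Q = 11700, so δQ = 0.118 × 11700 = 1380.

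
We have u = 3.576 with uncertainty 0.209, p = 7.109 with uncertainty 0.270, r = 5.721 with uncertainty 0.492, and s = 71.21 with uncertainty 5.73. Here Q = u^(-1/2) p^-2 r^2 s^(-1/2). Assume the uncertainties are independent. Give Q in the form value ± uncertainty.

0.04058 ± 0.00789

Q is a product of powers, so relative uncertainties combine in quadrature:
  (−½·δu/u)² = (-0.5×0.0584)² = 0.000854;  (-2·δp/p)² = (-2×0.0380)² = 0.00577;  (2·δr/r)² = (2×0.0860)² = 0.0296;  (−½·δs/s)² = (-0.5×0.0805)² = 0.00162
δQ/Q = √(0.0378) = 0.194
Q = 0.04058, so δQ = 0.194 × 0.04058 = 0.00789.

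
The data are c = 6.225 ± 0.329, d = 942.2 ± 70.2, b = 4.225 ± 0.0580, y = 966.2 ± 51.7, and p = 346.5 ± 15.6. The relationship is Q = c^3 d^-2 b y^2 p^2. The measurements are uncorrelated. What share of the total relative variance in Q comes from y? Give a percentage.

(δQ/Q)² = (3·δc/c)² + (-2·δd/d)² + (1·δb/b)² + (2·δy/y)² + (2·δp/p)²
  c term: (3×0.0529)² = 0.0251
  d term: (-2×0.0745)² = 0.0222
  b term: (1×0.0137)² = 0.000188
  y term: (2×0.0535)² = 0.0115
  p term: (2×0.0450)² = 0.00811
Total = 0.0671. Share from y = 0.0115/0.0671 = 0.171.

17.1%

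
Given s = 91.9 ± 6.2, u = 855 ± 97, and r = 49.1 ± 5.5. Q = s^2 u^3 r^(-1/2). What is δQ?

2.79e+11

Each factor contributes (exponent × relative error)² to (δQ/Q)²:
  (2·δs/s)² = (2×0.0675)² = 0.0182;  (3·δu/u)² = (3×0.113)² = 0.116;  (−½·δr/r)² = (-0.5×0.112)² = 0.00314
δQ/Q = √(0.137) = 0.370
Q = 7.53e+11, so δQ = 0.370 × 7.53e+11 = 2.79e+11.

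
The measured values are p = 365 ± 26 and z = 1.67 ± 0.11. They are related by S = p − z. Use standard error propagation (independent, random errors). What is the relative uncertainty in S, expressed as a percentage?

7.16%

S is a linear combination, so absolute uncertainties add in quadrature:
  (δp)² = 676;  (δz)² = 0.0121
δS = √(676) = 26.0
S = 363, so δS/S = 26.0/363 = 0.0716.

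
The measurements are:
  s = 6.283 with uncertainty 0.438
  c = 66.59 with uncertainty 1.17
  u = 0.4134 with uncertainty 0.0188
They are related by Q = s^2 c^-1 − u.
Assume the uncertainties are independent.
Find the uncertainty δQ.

Let p = s^2·c^-1 = 0.5928. δp/p = √((2·δs/s)² + (-1·δc/c)²) = √(0.0194 + 0.000309) = 0.141, so δp = 0.0833.
Q = p − u: δQ = √(δp² + δu²) = √(0.00694 + 0.000353) = 0.0854

0.0854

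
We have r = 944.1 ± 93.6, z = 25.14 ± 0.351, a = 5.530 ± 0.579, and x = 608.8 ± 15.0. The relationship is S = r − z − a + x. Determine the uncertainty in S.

Absolute uncertainties add in quadrature for a linear combination:
  (δr)² = 8760;  (δz)² = 0.123;  (δa)² = 0.335;  (δx)² = 225
δS = √(8990) = 94.8

94.8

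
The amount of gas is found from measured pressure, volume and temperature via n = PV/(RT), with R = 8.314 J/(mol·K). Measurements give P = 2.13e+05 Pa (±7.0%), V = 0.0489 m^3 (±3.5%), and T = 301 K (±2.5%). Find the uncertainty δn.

Each factor contributes (exponent × relative error)² to (δn/n)²:
  (1·δP/P)² = (1×0.0700)² = 0.00490;  (1·δV/V)² = (1×0.0350)² = 0.00123;  (-1·δT/T)² = (-1×0.0250)² = 0.000625
δn/n = √(0.00675) = 0.0822
n = 4.16 mol, so δn = 0.0822 × 4.16 = 0.342 mol.

0.342 mol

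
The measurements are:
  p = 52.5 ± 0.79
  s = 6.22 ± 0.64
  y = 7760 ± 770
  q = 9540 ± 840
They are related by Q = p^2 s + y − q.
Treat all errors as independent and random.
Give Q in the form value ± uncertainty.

15400 ± 2160

Let w = p^2·s = 17100. δw/w = √((2·δp/p)² + (1·δs/s)²) = √(0.000906 + 0.0106) = 0.107, so δw = 1840.
Q = w + y − q: δQ = √(δw² + δy² + δq²) = √(3.38e+06 + 5.93e+05 + 7.06e+05) = 2160
Q = 15400.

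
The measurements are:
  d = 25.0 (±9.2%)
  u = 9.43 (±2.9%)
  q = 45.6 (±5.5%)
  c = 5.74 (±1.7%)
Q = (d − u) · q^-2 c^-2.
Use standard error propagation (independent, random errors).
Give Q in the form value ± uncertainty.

Let w = d − u = 15.6. δw = √(δd² + δu²) = √(5.29 + 0.0748) = 2.32, so δw/w = 0.149.
Q is then a monomial in w, q, c:
δQ/Q = √((δw/w)² + (-2·δq/q)² + (-2·δc/c)²) = √(0.0221 + 0.0121 + 0.00116) = 0.188
Q = 0.000227, so δQ = 0.188 × 0.000227 = 4.28e-05.

(2.27 ± 0.428) × 10^-4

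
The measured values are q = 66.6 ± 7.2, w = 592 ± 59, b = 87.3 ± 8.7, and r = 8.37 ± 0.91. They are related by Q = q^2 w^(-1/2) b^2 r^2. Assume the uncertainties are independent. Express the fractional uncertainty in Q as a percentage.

36.9%

Q is a product of powers, so relative uncertainties combine in quadrature:
  (2·δq/q)² = (2×0.108)² = 0.0467;  (−½·δw/w)² = (-0.5×0.0997)² = 0.00248;  (2·δb/b)² = (2×0.0997)² = 0.0397;  (2·δr/r)² = (2×0.109)² = 0.0473
δQ/Q = √(0.136) = 0.369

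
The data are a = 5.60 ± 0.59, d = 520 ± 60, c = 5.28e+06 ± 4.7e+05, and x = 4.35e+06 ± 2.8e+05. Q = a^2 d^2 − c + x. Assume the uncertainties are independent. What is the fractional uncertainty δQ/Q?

Let p = a^2·d^2 = 8.48e+06. δp/p = √((2·δa/a)² + (2·δd/d)²) = √(0.0444 + 0.0533) = 0.312, so δp = 2.65e+06.
Q = p − c + x: δQ = √(δp² + δc² + δx²) = √(7.02e+12 + 2.21e+11 + 7.84e+10) = 2.71e+06
Q = 7.55e+06, so δQ/Q = 2.71e+06/7.55e+06 = 0.358.

0.358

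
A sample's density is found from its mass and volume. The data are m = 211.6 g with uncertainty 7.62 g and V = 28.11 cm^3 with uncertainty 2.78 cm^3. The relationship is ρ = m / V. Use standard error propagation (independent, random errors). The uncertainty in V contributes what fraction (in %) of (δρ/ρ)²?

88.3%

(δρ/ρ)² = (1·δm/m)² + (-1·δV/V)²
  m term: (1×0.0360)² = 0.00130
  V term: (-1×0.0989)² = 0.00978
Total = 0.0111. Share from V = 0.00978/0.0111 = 0.883.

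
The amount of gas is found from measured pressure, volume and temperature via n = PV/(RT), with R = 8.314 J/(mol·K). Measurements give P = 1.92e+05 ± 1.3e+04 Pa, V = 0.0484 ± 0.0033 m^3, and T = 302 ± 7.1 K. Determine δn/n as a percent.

9.89%

Relative error in a monomial: (δn/n)² = Σ (nᵢ · δxᵢ/xᵢ)².
  (1·δP/P)² = (1×0.0677)² = 0.00458;  (1·δV/V)² = (1×0.0682)² = 0.00465;  (-1·δT/T)² = (-1×0.0235)² = 0.000553
δn/n = √(0.00979) = 0.0989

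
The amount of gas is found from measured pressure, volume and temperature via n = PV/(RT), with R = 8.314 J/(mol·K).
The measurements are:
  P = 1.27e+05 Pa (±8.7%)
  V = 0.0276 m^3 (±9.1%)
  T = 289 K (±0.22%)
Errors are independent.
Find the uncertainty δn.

Relative error in a monomial: (δn/n)² = Σ (nᵢ · δxᵢ/xᵢ)².
  (1·δP/P)² = (1×0.0870)² = 0.00757;  (1·δV/V)² = (1×0.0910)² = 0.00828;  (-1·δT/T)² = (-1×0.00220)² = 4.84e-06
δn/n = √(0.0159) = 0.126
n = 1.46 mol, so δn = 0.126 × 1.46 = 0.184 mol.

0.184 mol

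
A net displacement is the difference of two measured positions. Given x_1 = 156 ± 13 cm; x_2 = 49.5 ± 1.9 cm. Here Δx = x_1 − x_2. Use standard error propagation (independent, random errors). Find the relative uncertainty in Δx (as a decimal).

Each term contributes (cᵢ δxᵢ)² to (δΔx)²:
  (δx_1)² = 169;  (δx_2)² = 3.61
δΔx = √(173) = 13.1 cm
Δx = 106 cm, so δΔx/Δx = 13.1/106 = 0.123.

0.123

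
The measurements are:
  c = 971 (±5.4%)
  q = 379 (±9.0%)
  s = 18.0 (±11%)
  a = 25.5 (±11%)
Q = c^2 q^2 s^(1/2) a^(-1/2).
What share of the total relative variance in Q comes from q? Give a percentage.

(δQ/Q)² = (2·δc/c)² + (2·δq/q)² + (½·δs/s)² + (−½·δa/a)²
  c term: (2×0.0540)² = 0.0117
  q term: (2×0.0900)² = 0.0324
  s term: (0.5×0.110)² = 0.00302
  a term: (-0.5×0.110)² = 0.00302
Total = 0.0501. Share from q = 0.0324/0.0501 = 0.647.

64.7%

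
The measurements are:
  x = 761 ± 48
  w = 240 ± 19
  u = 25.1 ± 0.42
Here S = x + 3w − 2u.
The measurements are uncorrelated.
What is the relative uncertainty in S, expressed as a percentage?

S is a linear combination, so absolute uncertainties add in quadrature:
  (δx)² = 2300;  (3·δw)² = 3250;  (2·δu)² = 0.706
δS = √(5550) = 74.5
S = 1430, so δS/S = 74.5/1430 = 0.0521.

5.21%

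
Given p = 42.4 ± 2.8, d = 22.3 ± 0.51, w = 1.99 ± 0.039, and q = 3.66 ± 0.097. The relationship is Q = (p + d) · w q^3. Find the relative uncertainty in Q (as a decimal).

0.0930

Let u = p + d = 64.7. δu = √(δp² + δd²) = √(7.84 + 0.260) = 2.85, so δu/u = 0.0440.
Q is then a monomial in u, w, q:
δQ/Q = √((δu/u)² + (1·δw/w)² + (3·δq/q)²) = √(0.00194 + 0.000384 + 0.00632) = 0.0930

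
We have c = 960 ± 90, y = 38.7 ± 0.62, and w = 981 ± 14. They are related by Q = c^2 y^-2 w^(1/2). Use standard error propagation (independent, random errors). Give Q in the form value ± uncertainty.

Relative error in a monomial: (δQ/Q)² = Σ (nᵢ · δxᵢ/xᵢ)².
  (2·δc/c)² = (2×0.0938)² = 0.0352;  (-2·δy/y)² = (-2×0.0160)² = 0.00103;  (½·δw/w)² = (0.5×0.0143)² = 5.09e-05
δQ/Q = √(0.0362) = 0.190
Q = 19300, so δQ = 0.190 × 19300 = 3670.

19300 ± 3670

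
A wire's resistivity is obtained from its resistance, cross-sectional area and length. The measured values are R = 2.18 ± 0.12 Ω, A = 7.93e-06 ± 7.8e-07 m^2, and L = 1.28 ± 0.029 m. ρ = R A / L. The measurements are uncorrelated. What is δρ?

1.55e-06 Ω·m

Products/powers → add relative errors in quadrature, weighted by exponent:
  (1·δR/R)² = (1×0.0550)² = 0.00303;  (1·δA/A)² = (1×0.0984)² = 0.00967;  (-1·δL/L)² = (-1×0.0227)² = 0.000513
δρ/ρ = √(0.0132) = 0.115
ρ = 1.35e-05 Ω·m, so δρ = 0.115 × 1.35e-05 = 1.55e-06 Ω·m.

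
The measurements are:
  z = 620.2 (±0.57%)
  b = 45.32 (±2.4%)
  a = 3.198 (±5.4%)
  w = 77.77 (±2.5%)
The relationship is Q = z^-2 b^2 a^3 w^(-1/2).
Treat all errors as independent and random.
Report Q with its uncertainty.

0.01980 ± 0.00336

Since Q is a product/quotient, work with relative uncertainties:
  (-2·δz/z)² = (-2×0.00570)² = 0.000130;  (2·δb/b)² = (2×0.0240)² = 0.00230;  (3·δa/a)² = (3×0.0540)² = 0.0262;  (−½·δw/w)² = (-0.5×0.0250)² = 0.000156
δQ/Q = √(0.0288) = 0.170
Q = 0.01980, so δQ = 0.170 × 0.01980 = 0.00336.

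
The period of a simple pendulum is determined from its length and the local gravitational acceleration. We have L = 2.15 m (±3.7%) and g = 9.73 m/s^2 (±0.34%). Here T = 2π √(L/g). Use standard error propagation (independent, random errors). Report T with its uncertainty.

Relative error in a monomial: (δT/T)² = Σ (nᵢ · δxᵢ/xᵢ)².
  (½·δL/L)² = (0.5×0.0370)² = 0.000342;  (−½·δg/g)² = (-0.5×0.00340)² = 2.89e-06
δT/T = √(0.000345) = 0.0186
T = 2.95 s, so δT = 0.0186 × 2.95 = 0.0549 s.

2.95 ± 0.0549 s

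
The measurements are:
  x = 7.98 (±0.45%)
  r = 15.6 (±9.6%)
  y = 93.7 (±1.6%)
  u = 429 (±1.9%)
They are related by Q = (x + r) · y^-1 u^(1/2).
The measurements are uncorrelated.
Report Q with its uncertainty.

5.21 ± 0.345

Let w = x + r = 23.6. δw = √(δx² + δr²) = √(0.00129 + 2.24) = 1.50, so δw/w = 0.0635.
Q is then a monomial in w, y, u:
δQ/Q = √((δw/w)² + (-1·δy/y)² + (½·δu/u)²) = √(0.00404 + 0.000256 + 9.02e-05) = 0.0662
Q = 5.21, so δQ = 0.0662 × 5.21 = 0.345.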